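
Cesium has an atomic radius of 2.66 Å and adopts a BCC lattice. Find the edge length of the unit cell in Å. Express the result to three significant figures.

6.14 Å

In a BCC lattice, atoms touch along the body diagonal, so √3·a = 4r.
a = 4r/√3 = 4 × 2.66 / 1.7321 = 6.14 Å.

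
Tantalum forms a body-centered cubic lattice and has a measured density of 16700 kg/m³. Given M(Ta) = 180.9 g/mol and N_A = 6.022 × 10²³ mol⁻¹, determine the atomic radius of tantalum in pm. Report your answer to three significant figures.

143 pm

For a BCC cell (Z = 2), a³ = Z·M/(N_A·ρ) = 2 × 180.9 / (6.022 × 10²³ × 16.70) = 3.598 × 10^-23 cm³, so a = 3.301 × 10^-8 cm = 330.1 pm.
Atoms touch along the body diagonal, so √3·a = 4r, so r = 0.4330 × a = 143 pm.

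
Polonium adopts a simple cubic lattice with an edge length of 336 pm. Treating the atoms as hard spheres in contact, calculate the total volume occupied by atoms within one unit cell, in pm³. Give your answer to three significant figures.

In a simple cubic lattice atoms touch along the cell edge, so a = 2r, so r = 0.5000a = 168.0 pm.
V_atoms = Z × (4/3)πr³ = 1 × (4/3)π × (168.0)³ = 1.99 × 10^7 pm³.

1.99 × 10^7 pm³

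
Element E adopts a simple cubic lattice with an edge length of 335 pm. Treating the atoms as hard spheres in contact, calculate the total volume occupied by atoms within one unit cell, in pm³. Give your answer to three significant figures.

In a simple cubic lattice atoms touch along the cell edge, so a = 2r, so r = 0.5000a = 167.5 pm.
V_atoms = Z × (4/3)πr³ = 1 × (4/3)π × (167.5)³ = 1.97 × 10^7 pm³.

1.97 × 10^7 pm³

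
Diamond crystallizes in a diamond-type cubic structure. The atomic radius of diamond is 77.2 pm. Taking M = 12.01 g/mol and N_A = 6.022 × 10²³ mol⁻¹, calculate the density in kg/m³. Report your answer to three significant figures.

In a diamond cubic lattice, nearest neighbors lie along the body diagonal with √3·a = 8r, giving a = 356.6 pm = 3.566 × 10^-8 cm.
With Z = 8, ρ = Z·M/(N_A·a³) = 8 × 12.01 / (6.022 × 10²³ × 4.534 × 10^-23) = 3.519 g/cm³ = 3520 kg/m³.

3520 kg/m³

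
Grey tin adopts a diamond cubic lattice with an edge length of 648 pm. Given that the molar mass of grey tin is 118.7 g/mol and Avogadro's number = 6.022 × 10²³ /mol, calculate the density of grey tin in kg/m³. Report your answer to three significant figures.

5800 kg/m³

A diamond cubic unit cell contains Z = 8 atoms.
Cell volume: a³ = (648 pm)³ = (6.480 × 10^-8 cm)³ = 2.721 × 10^-22 cm³.
ρ = Z·M/(N_A·a³) = 8 × 118.7 / (6.022 × 10²³ × 2.721 × 10^-22) = 5.795 g/cm³ = 5800 kg/m³.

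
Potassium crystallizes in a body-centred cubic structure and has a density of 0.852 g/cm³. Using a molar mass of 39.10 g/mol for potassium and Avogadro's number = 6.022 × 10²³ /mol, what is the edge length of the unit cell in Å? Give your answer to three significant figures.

5.34 Å

With Z = 2 atoms per BCC cell, a³ = Z·M/(N_A·ρ) = 2 × 39.10 / (6.022 × 10²³ × 0.8520 g/cm³) = 1.524 × 10^-22 cm³.
a = (1.524 × 10^-22)^(1/3) = 5.342 × 10^-8 cm = 5.34 Å.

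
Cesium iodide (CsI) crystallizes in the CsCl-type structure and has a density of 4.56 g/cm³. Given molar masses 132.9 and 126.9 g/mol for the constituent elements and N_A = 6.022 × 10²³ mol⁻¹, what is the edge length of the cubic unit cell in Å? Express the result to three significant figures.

M(CsI) = 259.8 g/mol; Z = 1 formula unit per cell.
a³ = Z·M/(N_A·ρ) = 1 × 259.8 / (6.022 × 10²³ × 4.56) = 9.461 × 10^-23 cm³, so a = 4.557 × 10^-8 cm = 4.56 Å.

4.56 Å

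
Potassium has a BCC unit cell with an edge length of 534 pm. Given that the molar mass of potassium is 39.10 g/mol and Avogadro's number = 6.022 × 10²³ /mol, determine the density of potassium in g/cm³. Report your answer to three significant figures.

A BCC unit cell contains Z = 2 atoms.
Cell volume: a³ = (534 pm)³ = (5.340 × 10^-8 cm)³ = 1.523 × 10^-22 cm³.
ρ = Z·M/(N_A·a³) = 2 × 39.10 / (6.022 × 10²³ × 1.523 × 10^-22) = 0.8528 g/cm³.

0.853 g/cm³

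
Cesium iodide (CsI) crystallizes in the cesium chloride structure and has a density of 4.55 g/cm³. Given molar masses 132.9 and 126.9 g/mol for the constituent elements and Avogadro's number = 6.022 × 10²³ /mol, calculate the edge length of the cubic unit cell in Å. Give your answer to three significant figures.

4.56 Å

M(CsI) = 259.8 g/mol; Z = 1 formula unit per cell.
a³ = Z·M/(N_A·ρ) = 1 × 259.8 / (6.022 × 10²³ × 4.55) = 9.482 × 10^-23 cm³, so a = 4.560 × 10^-8 cm = 4.56 Å.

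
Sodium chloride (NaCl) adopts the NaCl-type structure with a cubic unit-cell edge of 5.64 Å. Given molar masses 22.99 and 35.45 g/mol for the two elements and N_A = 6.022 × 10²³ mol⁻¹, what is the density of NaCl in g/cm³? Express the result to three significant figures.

The NaCl-type structure contains Z = 4 formula units per cell; M(NaCl) = 22.99 + 35.45 = 58.44 g/mol.
a³ = (5.640 × 10^-8 cm)³ = 1.794 × 10^-22 cm³.
ρ = 4 × 58.44 / (6.022 × 10²³ × 1.794 × 10^-22) = 2.164 g/cm³.

2.16 g/cm³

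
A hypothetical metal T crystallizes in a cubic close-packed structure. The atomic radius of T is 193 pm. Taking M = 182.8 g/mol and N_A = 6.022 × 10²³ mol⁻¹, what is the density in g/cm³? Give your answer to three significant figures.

7.46 g/cm³

In an FCC lattice, atoms touch along the face diagonal, so √2·a = 4r, giving a = 545.9 pm = 5.459 × 10^-8 cm.
With Z = 4, ρ = Z·M/(N_A·a³) = 4 × 182.8 / (6.022 × 10²³ × 1.627 × 10^-22) = 7.464 g/cm³.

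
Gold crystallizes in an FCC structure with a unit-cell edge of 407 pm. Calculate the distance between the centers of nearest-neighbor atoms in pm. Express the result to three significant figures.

288 pm

In an FCC structure, atoms touch along the face diagonal, so √2·a = 4r; the nearest-neighbor distance equals 2r = 0.7071·a.
d = 0.7071 × 407 = 288 pm.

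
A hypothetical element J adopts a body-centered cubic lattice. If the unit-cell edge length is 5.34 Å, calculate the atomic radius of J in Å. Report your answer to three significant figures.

2.31 Å

In a BCC lattice, atoms touch along the body diagonal, so √3·a = 4r.
r = √3·a/4 = 1.7321 × 5.34 / 4 = 2.31 Å.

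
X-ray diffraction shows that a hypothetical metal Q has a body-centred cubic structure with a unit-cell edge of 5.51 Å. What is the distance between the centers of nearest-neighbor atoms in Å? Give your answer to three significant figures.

4.77 Å

In a BCC structure, atoms touch along the body diagonal, so √3·a = 4r; the nearest-neighbor distance equals 2r = 0.8660·a.
d = 0.8660 × 5.51 = 4.77 Å.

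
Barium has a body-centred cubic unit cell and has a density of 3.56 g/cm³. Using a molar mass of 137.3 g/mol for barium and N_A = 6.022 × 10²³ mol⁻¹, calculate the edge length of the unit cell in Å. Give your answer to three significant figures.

With Z = 2 atoms per BCC cell, a³ = Z·M/(N_A·ρ) = 2 × 137.3 / (6.022 × 10²³ × 3.560 g/cm³) = 1.281 × 10^-22 cm³.
a = (1.281 × 10^-22)^(1/3) = 5.041 × 10^-8 cm = 5.04 Å.

5.04 Å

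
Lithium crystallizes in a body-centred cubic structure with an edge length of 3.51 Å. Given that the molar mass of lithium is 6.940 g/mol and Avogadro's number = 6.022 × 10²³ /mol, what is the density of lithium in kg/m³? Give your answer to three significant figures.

533 kg/m³

A BCC unit cell contains Z = 2 atoms.
Cell volume: a³ = (3.51 Å)³ = (3.510 × 10^-8 cm)³ = 4.324 × 10^-23 cm³.
ρ = Z·M/(N_A·a³) = 2 × 6.940 / (6.022 × 10²³ × 4.324 × 10^-23) = 0.5330 g/cm³ = 533 kg/m³.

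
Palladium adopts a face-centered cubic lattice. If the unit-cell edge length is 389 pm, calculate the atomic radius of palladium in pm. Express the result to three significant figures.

138 pm

In an FCC lattice, atoms touch along the face diagonal, so √2·a = 4r.
r = √2·a/4 = 1.4142 × 389 / 4 = 138 pm.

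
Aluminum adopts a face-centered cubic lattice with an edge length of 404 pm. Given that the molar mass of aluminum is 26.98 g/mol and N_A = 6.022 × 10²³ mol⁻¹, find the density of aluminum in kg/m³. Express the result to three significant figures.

An FCC unit cell contains Z = 4 atoms.
Cell volume: a³ = (404 pm)³ = (4.040 × 10^-8 cm)³ = 6.594 × 10^-23 cm³.
ρ = Z·M/(N_A·a³) = 4 × 26.98 / (6.022 × 10²³ × 6.594 × 10^-23) = 2.718 g/cm³ = 2720 kg/m³.

2720 kg/m³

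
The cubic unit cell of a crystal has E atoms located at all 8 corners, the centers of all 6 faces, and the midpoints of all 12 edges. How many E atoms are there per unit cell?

Corner atoms are shared by 8 cells (1/8 each), face atoms by 2 (1/2 each), edge atoms by 4 (1/4 each).
Net atoms = 8 × 1/8 + 6 × 1/2 + 12 × 1/4 = 1 + 3 + 3 = 7.

7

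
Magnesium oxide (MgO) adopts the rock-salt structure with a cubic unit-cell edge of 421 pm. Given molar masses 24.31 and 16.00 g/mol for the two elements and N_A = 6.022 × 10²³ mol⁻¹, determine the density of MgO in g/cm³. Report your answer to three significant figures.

The rock-salt structure contains Z = 4 formula units per cell; M(MgO) = 24.31 + 16.00 = 40.31 g/mol.
a³ = (4.210 × 10^-8 cm)³ = 7.462 × 10^-23 cm³.
ρ = 4 × 40.31 / (6.022 × 10²³ × 7.462 × 10^-23) = 3.588 g/cm³.

3.59 g/cm³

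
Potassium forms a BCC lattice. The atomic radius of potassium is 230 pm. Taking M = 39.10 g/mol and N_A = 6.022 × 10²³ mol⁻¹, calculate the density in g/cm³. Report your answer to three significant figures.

In a BCC lattice, atoms touch along the body diagonal, so √3·a = 4r, giving a = 531.2 pm = 5.312 × 10^-8 cm.
With Z = 2, ρ = Z·M/(N_A·a³) = 2 × 39.10 / (6.022 × 10²³ × 1.499 × 10^-22) = 0.8665 g/cm³.

0.867 g/cm³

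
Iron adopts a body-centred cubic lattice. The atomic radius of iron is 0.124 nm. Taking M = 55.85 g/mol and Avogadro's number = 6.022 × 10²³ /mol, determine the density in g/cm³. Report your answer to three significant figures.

In a BCC lattice, atoms touch along the body diagonal, so √3·a = 4r, giving a = 0.2864 nm = 2.864 × 10^-8 cm.
With Z = 2, ρ = Z·M/(N_A·a³) = 2 × 55.85 / (6.022 × 10²³ × 2.348 × 10^-23) = 7.899 g/cm³.

7.90 g/cm³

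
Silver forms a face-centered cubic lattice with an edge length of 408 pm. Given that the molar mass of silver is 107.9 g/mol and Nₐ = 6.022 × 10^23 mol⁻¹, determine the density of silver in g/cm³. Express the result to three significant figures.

An FCC unit cell contains Z = 4 atoms.
Cell volume: a³ = (408 pm)³ = (4.080 × 10^-8 cm)³ = 6.792 × 10^-23 cm³.
ρ = Z·M/(N_A·a³) = 4 × 107.9 / (6.022 × 10²³ × 6.792 × 10^-23) = 10.55 g/cm³.

10.6 g/cm³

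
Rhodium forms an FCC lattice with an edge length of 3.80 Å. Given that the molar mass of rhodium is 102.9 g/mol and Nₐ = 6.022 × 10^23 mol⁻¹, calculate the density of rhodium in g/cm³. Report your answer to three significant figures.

An FCC unit cell contains Z = 4 atoms.
Cell volume: a³ = (3.80 Å)³ = (3.800 × 10^-8 cm)³ = 5.487 × 10^-23 cm³.
ρ = Z·M/(N_A·a³) = 4 × 102.9 / (6.022 × 10²³ × 5.487 × 10^-23) = 12.46 g/cm³.

12.5 g/cm³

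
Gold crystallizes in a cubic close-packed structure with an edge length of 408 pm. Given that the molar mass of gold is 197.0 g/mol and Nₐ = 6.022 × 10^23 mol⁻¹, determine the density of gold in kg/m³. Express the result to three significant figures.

An FCC unit cell contains Z = 4 atoms.
Cell volume: a³ = (408 pm)³ = (4.080 × 10^-8 cm)³ = 6.792 × 10^-23 cm³.
ρ = Z·M/(N_A·a³) = 4 × 197.0 / (6.022 × 10²³ × 6.792 × 10^-23) = 19.27 g/cm³ = 19300 kg/m³.

19300 kg/m³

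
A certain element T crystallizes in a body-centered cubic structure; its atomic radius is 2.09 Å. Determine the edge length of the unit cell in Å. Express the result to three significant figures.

4.83 Å

In a BCC lattice, atoms touch along the body diagonal, so √3·a = 4r.
a = 4r/√3 = 4 × 2.09 / 1.7321 = 4.83 Å.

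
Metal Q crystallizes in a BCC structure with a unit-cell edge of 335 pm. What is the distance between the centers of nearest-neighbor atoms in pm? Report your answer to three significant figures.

290 pm

In a BCC structure, atoms touch along the body diagonal, so √3·a = 4r; the nearest-neighbor distance equals 2r = 0.8660·a.
d = 0.8660 × 335 = 290 pm.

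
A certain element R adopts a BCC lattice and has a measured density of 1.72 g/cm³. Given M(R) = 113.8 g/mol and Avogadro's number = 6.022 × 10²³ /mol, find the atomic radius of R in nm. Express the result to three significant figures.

0.261 nm

For a BCC cell (Z = 2), a³ = Z·M/(N_A·ρ) = 2 × 113.8 / (6.022 × 10²³ × 1.720) = 2.197 × 10^-22 cm³, so a = 6.034 × 10^-8 cm = 0.6034 nm.
Atoms touch along the body diagonal, so √3·a = 4r, so r = 0.4330 × a = 0.261 nm.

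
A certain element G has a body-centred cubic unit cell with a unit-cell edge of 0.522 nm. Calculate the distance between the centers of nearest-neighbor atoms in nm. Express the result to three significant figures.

In a BCC structure, atoms touch along the body diagonal, so √3·a = 4r; the nearest-neighbor distance equals 2r = 0.8660·a.
d = 0.8660 × 0.522 = 0.452 nm.

0.452 nm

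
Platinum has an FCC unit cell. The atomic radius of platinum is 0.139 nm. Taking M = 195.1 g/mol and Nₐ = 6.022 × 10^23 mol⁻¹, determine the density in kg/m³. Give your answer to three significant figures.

In an FCC lattice, atoms touch along the face diagonal, so √2·a = 4r, giving a = 0.3932 nm = 3.932 × 10^-8 cm.
With Z = 4, ρ = Z·M/(N_A·a³) = 4 × 195.1 / (6.022 × 10²³ × 6.077 × 10^-23) = 21.33 g/cm³ = 21300 kg/m³.

21300 kg/m³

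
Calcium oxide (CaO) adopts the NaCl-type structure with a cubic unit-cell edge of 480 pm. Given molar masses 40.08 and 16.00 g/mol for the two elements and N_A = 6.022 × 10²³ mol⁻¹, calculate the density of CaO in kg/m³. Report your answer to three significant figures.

3370 kg/m³

The NaCl-type structure contains Z = 4 formula units per cell; M(CaO) = 40.08 + 16.00 = 56.08 g/mol.
a³ = (4.800 × 10^-8 cm)³ = 1.106 × 10^-22 cm³.
ρ = 4 × 56.08 / (6.022 × 10²³ × 1.106 × 10^-22) = 3.368 g/cm³ = 3370 kg/m³.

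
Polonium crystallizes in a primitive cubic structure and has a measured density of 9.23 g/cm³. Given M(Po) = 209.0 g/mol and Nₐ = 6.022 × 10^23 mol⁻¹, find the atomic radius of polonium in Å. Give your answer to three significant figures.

1.68 Å

For a simple cubic cell (Z = 1), a³ = Z·M/(N_A·ρ) = 1 × 209.0 / (6.022 × 10²³ × 9.230) = 3.760 × 10^-23 cm³, so a = 3.350 × 10^-8 cm = 3.350 Å.
Atoms touch along the cell edge, so a = 2r, so r = 0.5000 × a = 1.68 Å.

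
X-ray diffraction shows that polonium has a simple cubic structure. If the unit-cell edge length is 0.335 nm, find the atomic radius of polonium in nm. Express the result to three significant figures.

In a simple cubic lattice, atoms touch along the cell edge, so a = 2r.
r = a/2 = 0.335/2 = 0.168 nm.

0.168 nm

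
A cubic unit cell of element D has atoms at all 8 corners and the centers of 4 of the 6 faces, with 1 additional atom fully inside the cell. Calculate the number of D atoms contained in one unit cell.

Corner atoms are shared by 8 cells (1/8 each), face atoms by 2 (1/2 each), interior atoms are unshared.
Net atoms = 8 × 1/8 + 4 × 1/2 + 1 = 1 + 2 + 1 = 4.

4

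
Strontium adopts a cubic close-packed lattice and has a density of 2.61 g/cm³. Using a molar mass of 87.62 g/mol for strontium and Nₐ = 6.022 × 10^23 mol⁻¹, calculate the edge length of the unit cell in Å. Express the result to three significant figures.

6.06 Å

With Z = 4 atoms per FCC cell, a³ = Z·M/(N_A·ρ) = 4 × 87.62 / (6.022 × 10²³ × 2.610 g/cm³) = 2.230 × 10^-22 cm³.
a = (2.230 × 10^-22)^(1/3) = 6.064 × 10^-8 cm = 6.06 Å.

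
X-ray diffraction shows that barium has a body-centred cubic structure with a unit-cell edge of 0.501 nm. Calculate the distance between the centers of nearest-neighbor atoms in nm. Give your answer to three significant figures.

In a BCC structure, atoms touch along the body diagonal, so √3·a = 4r; the nearest-neighbor distance equals 2r = 0.8660·a.
d = 0.8660 × 0.501 = 0.434 nm.

0.434 nm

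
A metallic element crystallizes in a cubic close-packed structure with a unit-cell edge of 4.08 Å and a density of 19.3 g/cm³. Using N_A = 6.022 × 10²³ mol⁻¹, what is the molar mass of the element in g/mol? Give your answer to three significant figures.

197 g/mol

An FCC cell has Z = 4 atoms; a = 4.080 × 10^-8 cm.
M = ρ·N_A·a³/Z = 19.3 × 6.022 × 10²³ × 6.792 × 10^-23 / 4 = 197 g/mol.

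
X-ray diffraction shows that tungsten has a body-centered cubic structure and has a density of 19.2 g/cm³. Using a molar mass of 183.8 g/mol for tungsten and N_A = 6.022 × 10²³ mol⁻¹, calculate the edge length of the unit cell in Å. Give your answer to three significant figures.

With Z = 2 atoms per BCC cell, a³ = Z·M/(N_A·ρ) = 2 × 183.8 / (6.022 × 10²³ × 19.20 g/cm³) = 3.179 × 10^-23 cm³.
a = (3.179 × 10^-23)^(1/3) = 3.168 × 10^-8 cm = 3.17 Å.

3.17 Å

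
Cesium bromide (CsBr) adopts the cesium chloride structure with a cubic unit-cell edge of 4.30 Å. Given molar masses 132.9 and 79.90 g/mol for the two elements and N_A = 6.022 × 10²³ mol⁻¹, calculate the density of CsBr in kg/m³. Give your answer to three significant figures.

4440 kg/m³

The cesium chloride structure contains Z = 1 formula unit per cell; M(CsBr) = 132.9 + 79.90 = 212.8 g/mol.
a³ = (4.300 × 10^-8 cm)³ = 7.951 × 10^-23 cm³.
ρ = 1 × 212.8 / (6.022 × 10²³ × 7.951 × 10^-23) = 4.445 g/cm³ = 4440 kg/m³.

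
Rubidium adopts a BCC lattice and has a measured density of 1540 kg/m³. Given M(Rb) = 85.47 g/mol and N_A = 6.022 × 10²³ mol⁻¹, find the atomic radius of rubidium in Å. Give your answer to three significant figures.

2.46 Å

For a BCC cell (Z = 2), a³ = Z·M/(N_A·ρ) = 2 × 85.47 / (6.022 × 10²³ × 1.540) = 1.843 × 10^-22 cm³, so a = 5.691 × 10^-8 cm = 5.691 Å.
Atoms touch along the body diagonal, so √3·a = 4r, so r = 0.4330 × a = 2.46 Å.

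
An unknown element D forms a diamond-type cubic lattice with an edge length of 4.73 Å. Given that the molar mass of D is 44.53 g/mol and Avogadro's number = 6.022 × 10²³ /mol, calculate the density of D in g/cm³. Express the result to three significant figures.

A diamond cubic unit cell contains Z = 8 atoms.
Cell volume: a³ = (4.73 Å)³ = (4.730 × 10^-8 cm)³ = 1.058 × 10^-22 cm³.
ρ = Z·M/(N_A·a³) = 8 × 44.53 / (6.022 × 10²³ × 1.058 × 10^-22) = 5.590 g/cm³.

5.59 g/cm³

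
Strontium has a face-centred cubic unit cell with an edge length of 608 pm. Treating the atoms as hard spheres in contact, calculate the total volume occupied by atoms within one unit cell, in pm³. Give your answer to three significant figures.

1.66 × 10^8 pm³

In an FCC lattice atoms touch along the face diagonal, so √2·a = 4r, so r = 0.3536a = 215.0 pm.
V_atoms = Z × (4/3)πr³ = 4 × (4/3)π × (215.0)³ = 1.66 × 10^8 pm³.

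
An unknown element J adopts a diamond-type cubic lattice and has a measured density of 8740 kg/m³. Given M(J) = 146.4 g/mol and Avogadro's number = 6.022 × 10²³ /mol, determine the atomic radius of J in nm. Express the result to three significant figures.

For a diamond cubic cell (Z = 8), a³ = Z·M/(N_A·ρ) = 8 × 146.4 / (6.022 × 10²³ × 8.740) = 2.225 × 10^-22 cm³, so a = 6.060 × 10^-8 cm = 0.6060 nm.
Nearest neighbors lie along the body diagonal with √3·a = 8r, so r = 0.2165 × a = 0.131 nm.

0.131 nm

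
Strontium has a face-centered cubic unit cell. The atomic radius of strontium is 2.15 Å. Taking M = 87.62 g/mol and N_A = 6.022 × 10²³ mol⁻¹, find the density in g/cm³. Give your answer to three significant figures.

In an FCC lattice, atoms touch along the face diagonal, so √2·a = 4r, giving a = 6.081 Å = 6.081 × 10^-8 cm.
With Z = 4, ρ = Z·M/(N_A·a³) = 4 × 87.62 / (6.022 × 10²³ × 2.249 × 10^-22) = 2.588 g/cm³.

2.59 g/cm³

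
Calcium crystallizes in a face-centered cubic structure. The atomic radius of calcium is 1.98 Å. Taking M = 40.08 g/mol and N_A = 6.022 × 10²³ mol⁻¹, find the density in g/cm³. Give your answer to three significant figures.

In an FCC lattice, atoms touch along the face diagonal, so √2·a = 4r, giving a = 5.600 Å = 5.600 × 10^-8 cm.
With Z = 4, ρ = Z·M/(N_A·a³) = 4 × 40.08 / (6.022 × 10²³ × 1.756 × 10^-22) = 1.516 g/cm³.

1.52 g/cm³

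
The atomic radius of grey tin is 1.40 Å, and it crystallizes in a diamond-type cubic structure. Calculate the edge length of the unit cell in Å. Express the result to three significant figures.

6.47 Å

In a diamond cubic lattice, nearest neighbors lie along the body diagonal with √3·a = 8r.
a = 8r/√3 = 8 × 1.40 / 1.7321 = 6.47 Å.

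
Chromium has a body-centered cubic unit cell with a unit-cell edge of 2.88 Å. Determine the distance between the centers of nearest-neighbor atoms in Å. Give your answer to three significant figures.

2.49 Å

In a BCC structure, atoms touch along the body diagonal, so √3·a = 4r; the nearest-neighbor distance equals 2r = 0.8660·a.
d = 0.8660 × 2.88 = 2.49 Å.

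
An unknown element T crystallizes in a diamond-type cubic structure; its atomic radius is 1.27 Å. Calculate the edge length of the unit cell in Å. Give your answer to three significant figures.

5.87 Å

In a diamond cubic lattice, nearest neighbors lie along the body diagonal with √3·a = 8r.
a = 8r/√3 = 8 × 1.27 / 1.7321 = 5.87 Å.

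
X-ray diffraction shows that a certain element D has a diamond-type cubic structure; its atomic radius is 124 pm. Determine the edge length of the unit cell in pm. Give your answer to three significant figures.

In a diamond cubic lattice, nearest neighbors lie along the body diagonal with √3·a = 8r.
a = 8r/√3 = 8 × 124 / 1.7321 = 573 pm.

573 pm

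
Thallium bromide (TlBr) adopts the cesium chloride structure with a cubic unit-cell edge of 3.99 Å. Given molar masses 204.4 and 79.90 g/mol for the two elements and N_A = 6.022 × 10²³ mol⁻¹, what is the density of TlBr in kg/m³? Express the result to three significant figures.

The cesium chloride structure contains Z = 1 formula unit per cell; M(TlBr) = 204.4 + 79.90 = 284.3 g/mol.
a³ = (3.990 × 10^-8 cm)³ = 6.352 × 10^-23 cm³.
ρ = 1 × 284.3 / (6.022 × 10²³ × 6.352 × 10^-23) = 7.432 g/cm³ = 7430 kg/m³.

7430 kg/m³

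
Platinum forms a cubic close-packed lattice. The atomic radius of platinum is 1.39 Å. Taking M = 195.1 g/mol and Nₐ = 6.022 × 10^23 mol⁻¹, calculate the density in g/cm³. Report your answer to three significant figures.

21.3 g/cm³

In an FCC lattice, atoms touch along the face diagonal, so √2·a = 4r, giving a = 3.932 Å = 3.932 × 10^-8 cm.
With Z = 4, ρ = Z·M/(N_A·a³) = 4 × 195.1 / (6.022 × 10²³ × 6.077 × 10^-23) = 21.33 g/cm³.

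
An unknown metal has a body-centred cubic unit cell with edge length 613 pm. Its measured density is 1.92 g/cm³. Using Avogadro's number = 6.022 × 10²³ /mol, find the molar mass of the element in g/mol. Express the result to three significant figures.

A BCC cell has Z = 2 atoms; a = 6.130 × 10^-8 cm.
M = ρ·N_A·a³/Z = 1.92 × 6.022 × 10²³ × 2.303 × 10^-22 / 2 = 133 g/mol.

133 g/mol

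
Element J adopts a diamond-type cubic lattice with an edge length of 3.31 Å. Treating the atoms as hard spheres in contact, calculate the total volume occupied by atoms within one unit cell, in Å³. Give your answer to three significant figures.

12.3 Å³

In a diamond cubic lattice nearest neighbors lie along the body diagonal with √3·a = 8r, so r = 0.2165a = 0.7166 Å.
V_atoms = Z × (4/3)πr³ = 8 × (4/3)π × (0.7166)³ = 12.3 Å³.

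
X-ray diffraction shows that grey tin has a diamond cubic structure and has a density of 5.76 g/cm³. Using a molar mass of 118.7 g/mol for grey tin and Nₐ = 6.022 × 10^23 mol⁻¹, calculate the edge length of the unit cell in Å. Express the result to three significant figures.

6.49 Å

With Z = 8 atoms per diamond cubic cell, a³ = Z·M/(N_A·ρ) = 8 × 118.7 / (6.022 × 10²³ × 5.760 g/cm³) = 2.738 × 10^-22 cm³.
a = (2.738 × 10^-22)^(1/3) = 6.493 × 10^-8 cm = 6.49 Å.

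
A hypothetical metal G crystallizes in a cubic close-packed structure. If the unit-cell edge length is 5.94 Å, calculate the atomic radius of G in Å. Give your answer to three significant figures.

In an FCC lattice, atoms touch along the face diagonal, so √2·a = 4r.
r = √2·a/4 = 1.4142 × 5.94 / 4 = 2.10 Å.

2.10 Å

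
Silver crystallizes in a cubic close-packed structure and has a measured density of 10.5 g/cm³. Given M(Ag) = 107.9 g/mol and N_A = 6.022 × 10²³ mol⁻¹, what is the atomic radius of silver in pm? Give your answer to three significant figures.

For an FCC cell (Z = 4), a³ = Z·M/(N_A·ρ) = 4 × 107.9 / (6.022 × 10²³ × 10.50) = 6.826 × 10^-23 cm³, so a = 4.087 × 10^-8 cm = 408.7 pm.
Atoms touch along the face diagonal, so √2·a = 4r, so r = 0.3536 × a = 144 pm.

144 pm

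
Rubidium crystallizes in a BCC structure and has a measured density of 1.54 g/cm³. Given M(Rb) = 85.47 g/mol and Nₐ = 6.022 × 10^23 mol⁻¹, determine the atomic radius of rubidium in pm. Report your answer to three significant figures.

246 pm

For a BCC cell (Z = 2), a³ = Z·M/(N_A·ρ) = 2 × 85.47 / (6.022 × 10²³ × 1.540) = 1.843 × 10^-22 cm³, so a = 5.691 × 10^-8 cm = 569.1 pm.
Atoms touch along the body diagonal, so √3·a = 4r, so r = 0.4330 × a = 246 pm.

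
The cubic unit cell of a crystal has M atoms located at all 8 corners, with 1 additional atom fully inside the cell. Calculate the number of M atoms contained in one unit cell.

2

Corner atoms are shared by 8 cells (1/8 each), interior atoms are unshared.
Net atoms = 8 × 1/8 + 1 = 1 + 1 = 2.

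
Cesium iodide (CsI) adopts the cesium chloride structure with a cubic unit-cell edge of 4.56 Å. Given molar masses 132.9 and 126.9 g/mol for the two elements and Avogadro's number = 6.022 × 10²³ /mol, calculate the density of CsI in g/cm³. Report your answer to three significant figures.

4.55 g/cm³

The cesium chloride structure contains Z = 1 formula unit per cell; M(CsI) = 132.9 + 126.9 = 259.8 g/mol.
a³ = (4.560 × 10^-8 cm)³ = 9.482 × 10^-23 cm³.
ρ = 1 × 259.8 / (6.022 × 10²³ × 9.482 × 10^-23) = 4.550 g/cm³.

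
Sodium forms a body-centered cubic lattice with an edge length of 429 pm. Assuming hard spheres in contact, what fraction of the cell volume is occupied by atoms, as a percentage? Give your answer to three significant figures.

In a BCC lattice atoms touch along the body diagonal, so √3·a = 4r, so r = 0.4330a = 185.8 pm.
Packing fraction = Z·(4/3)πr³ / a³ = 2 × (4/3)π × (185.8)³ / (429)³ = 0.6802 = 68.0%.

68.0%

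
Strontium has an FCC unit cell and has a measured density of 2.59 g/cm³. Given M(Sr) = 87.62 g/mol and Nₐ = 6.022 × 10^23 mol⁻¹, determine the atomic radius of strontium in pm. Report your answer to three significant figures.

215 pm

For an FCC cell (Z = 4), a³ = Z·M/(N_A·ρ) = 4 × 87.62 / (6.022 × 10²³ × 2.590) = 2.247 × 10^-22 cm³, so a = 6.080 × 10^-8 cm = 608.0 pm.
Atoms touch along the face diagonal, so √2·a = 4r, so r = 0.3536 × a = 215 pm.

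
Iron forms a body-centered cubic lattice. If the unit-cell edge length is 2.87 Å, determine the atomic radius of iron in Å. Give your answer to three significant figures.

In a BCC lattice, atoms touch along the body diagonal, so √3·a = 4r.
r = √3·a/4 = 1.7321 × 2.87 / 4 = 1.24 Å.

1.24 Å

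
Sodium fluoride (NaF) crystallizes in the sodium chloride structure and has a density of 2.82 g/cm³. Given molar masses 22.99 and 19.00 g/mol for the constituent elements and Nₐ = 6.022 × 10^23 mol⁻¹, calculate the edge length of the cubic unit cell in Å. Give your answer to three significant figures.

4.62 Å

M(NaF) = 41.99 g/mol; Z = 4 formula units per cell.
a³ = Z·M/(N_A·ρ) = 4 × 41.99 / (6.022 × 10²³ × 2.82) = 9.890 × 10^-23 cm³, so a = 4.625 × 10^-8 cm = 4.62 Å.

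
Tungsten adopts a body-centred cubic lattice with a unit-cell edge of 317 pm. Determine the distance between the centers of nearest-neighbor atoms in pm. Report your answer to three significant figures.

275 pm

In a BCC structure, atoms touch along the body diagonal, so √3·a = 4r; the nearest-neighbor distance equals 2r = 0.8660·a.
d = 0.8660 × 317 = 275 pm.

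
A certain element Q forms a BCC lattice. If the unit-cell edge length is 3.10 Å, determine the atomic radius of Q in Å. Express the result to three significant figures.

1.34 Å

In a BCC lattice, atoms touch along the body diagonal, so √3·a = 4r.
r = √3·a/4 = 1.7321 × 3.10 / 4 = 1.34 Å.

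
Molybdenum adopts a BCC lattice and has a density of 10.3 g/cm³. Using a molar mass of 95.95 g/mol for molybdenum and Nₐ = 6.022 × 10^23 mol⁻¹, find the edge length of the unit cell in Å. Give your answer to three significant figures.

With Z = 2 atoms per BCC cell, a³ = Z·M/(N_A·ρ) = 2 × 95.95 / (6.022 × 10²³ × 10.30 g/cm³) = 3.094 × 10^-23 cm³.
a = (3.094 × 10^-23)^(1/3) = 3.139 × 10^-8 cm = 3.14 Å.

3.14 Å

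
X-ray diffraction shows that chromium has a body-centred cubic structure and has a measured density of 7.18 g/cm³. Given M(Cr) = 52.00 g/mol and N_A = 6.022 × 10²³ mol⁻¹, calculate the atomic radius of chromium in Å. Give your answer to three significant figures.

For a BCC cell (Z = 2), a³ = Z·M/(N_A·ρ) = 2 × 52.00 / (6.022 × 10²³ × 7.180) = 2.405 × 10^-23 cm³, so a = 2.887 × 10^-8 cm = 2.887 Å.
Atoms touch along the body diagonal, so √3·a = 4r, so r = 0.4330 × a = 1.25 Å.

1.25 Å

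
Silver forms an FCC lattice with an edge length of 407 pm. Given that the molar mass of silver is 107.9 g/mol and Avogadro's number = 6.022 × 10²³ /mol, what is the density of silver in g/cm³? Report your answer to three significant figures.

10.6 g/cm³

An FCC unit cell contains Z = 4 atoms.
Cell volume: a³ = (407 pm)³ = (4.070 × 10^-8 cm)³ = 6.742 × 10^-23 cm³.
ρ = Z·M/(N_A·a³) = 4 × 107.9 / (6.022 × 10²³ × 6.742 × 10^-23) = 10.63 g/cm³.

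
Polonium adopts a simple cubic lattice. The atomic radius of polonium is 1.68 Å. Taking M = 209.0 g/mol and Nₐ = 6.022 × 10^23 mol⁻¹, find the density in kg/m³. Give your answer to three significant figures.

9150 kg/m³

In a simple cubic lattice, atoms touch along the cell edge, so a = 2r, giving a = 3.360 Å = 3.360 × 10^-8 cm.
With Z = 1, ρ = Z·M/(N_A·a³) = 1 × 209.0 / (6.022 × 10²³ × 3.793 × 10^-23) = 9.149 g/cm³ = 9150 kg/m³.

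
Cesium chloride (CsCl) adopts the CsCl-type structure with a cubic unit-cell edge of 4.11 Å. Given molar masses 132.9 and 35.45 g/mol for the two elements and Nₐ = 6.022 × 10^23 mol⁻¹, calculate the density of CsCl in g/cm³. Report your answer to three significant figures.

4.03 g/cm³

The CsCl-type structure contains Z = 1 formula unit per cell; M(CsCl) = 132.9 + 35.45 = 168.35 g/mol.
a³ = (4.110 × 10^-8 cm)³ = 6.943 × 10^-23 cm³.
ρ = 1 × 168.35 / (6.022 × 10²³ × 6.943 × 10^-23) = 4.027 g/cm³.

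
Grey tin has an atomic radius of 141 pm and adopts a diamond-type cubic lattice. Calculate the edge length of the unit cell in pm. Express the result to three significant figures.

651 pm

In a diamond cubic lattice, nearest neighbors lie along the body diagonal with √3·a = 8r.
a = 8r/√3 = 8 × 141 / 1.7321 = 651 pm.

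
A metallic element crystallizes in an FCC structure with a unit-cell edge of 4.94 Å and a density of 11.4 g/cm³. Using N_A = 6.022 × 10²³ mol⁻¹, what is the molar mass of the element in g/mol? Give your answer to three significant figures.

207 g/mol

An FCC cell has Z = 4 atoms; a = 4.940 × 10^-8 cm.
M = ρ·N_A·a³/Z = 11.4 × 6.022 × 10²³ × 1.206 × 10^-22 / 4 = 207 g/mol.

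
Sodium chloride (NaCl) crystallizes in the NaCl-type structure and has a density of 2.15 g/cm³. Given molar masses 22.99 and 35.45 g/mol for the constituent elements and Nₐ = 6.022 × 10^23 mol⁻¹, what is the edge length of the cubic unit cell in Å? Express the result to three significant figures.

M(NaCl) = 58.44 g/mol; Z = 4 formula units per cell.
a³ = Z·M/(N_A·ρ) = 4 × 58.44 / (6.022 × 10²³ × 2.15) = 1.805 × 10^-22 cm³, so a = 5.652 × 10^-8 cm = 5.65 Å.

5.65 Å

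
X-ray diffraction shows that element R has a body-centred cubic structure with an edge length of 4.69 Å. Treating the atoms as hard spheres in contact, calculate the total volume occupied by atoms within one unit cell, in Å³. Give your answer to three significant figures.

In a BCC lattice atoms touch along the body diagonal, so √3·a = 4r, so r = 0.4330a = 2.031 Å.
V_atoms = Z × (4/3)πr³ = 2 × (4/3)π × (2.031)³ = 70.2 Å³.

70.2 Å³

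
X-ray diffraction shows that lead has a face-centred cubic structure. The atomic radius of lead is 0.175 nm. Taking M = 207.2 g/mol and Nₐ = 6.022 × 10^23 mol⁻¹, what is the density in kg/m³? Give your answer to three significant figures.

11300 kg/m³

In an FCC lattice, atoms touch along the face diagonal, so √2·a = 4r, giving a = 0.4950 nm = 4.950 × 10^-8 cm.
With Z = 4, ρ = Z·M/(N_A·a³) = 4 × 207.2 / (6.022 × 10²³ × 1.213 × 10^-22) = 11.35 g/cm³ = 11300 kg/m³.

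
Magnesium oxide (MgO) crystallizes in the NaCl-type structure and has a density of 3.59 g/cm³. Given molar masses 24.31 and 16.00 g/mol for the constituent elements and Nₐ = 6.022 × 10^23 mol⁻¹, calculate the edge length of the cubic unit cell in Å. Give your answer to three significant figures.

4.21 Å

M(MgO) = 40.31 g/mol; Z = 4 formula units per cell.
a³ = Z·M/(N_A·ρ) = 4 × 40.31 / (6.022 × 10²³ × 3.59) = 7.458 × 10^-23 cm³, so a = 4.209 × 10^-8 cm = 4.21 Å.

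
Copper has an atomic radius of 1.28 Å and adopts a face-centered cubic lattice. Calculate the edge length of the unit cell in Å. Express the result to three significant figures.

In an FCC lattice, atoms touch along the face diagonal, so √2·a = 4r.
a = 4r/√2 = 4 × 1.28 / 1.4142 = 3.62 Å.

3.62 Å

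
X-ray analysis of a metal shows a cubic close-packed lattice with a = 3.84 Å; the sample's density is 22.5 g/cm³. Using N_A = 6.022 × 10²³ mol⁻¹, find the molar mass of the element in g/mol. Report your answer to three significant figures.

An FCC cell has Z = 4 atoms; a = 3.840 × 10^-8 cm.
M = ρ·N_A·a³/Z = 22.5 × 6.022 × 10²³ × 5.662 × 10^-23 / 4 = 192 g/mol.

192 g/mol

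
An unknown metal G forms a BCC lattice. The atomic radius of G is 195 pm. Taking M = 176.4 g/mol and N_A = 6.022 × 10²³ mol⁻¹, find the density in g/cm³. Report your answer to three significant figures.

In a BCC lattice, atoms touch along the body diagonal, so √3·a = 4r, giving a = 450.3 pm = 4.503 × 10^-8 cm.
With Z = 2, ρ = Z·M/(N_A·a³) = 2 × 176.4 / (6.022 × 10²³ × 9.133 × 10^-23) = 6.415 g/cm³.

6.41 g/cm³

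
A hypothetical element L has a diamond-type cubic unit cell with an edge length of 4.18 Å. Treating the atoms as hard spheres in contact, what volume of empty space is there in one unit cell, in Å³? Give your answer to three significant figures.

48.2 Å³

In a diamond cubic lattice nearest neighbors lie along the body diagonal with √3·a = 8r, so r = 0.2165a = 0.9050 Å.
V_cell = a³ = 73.03 Å³; V_atoms = 8 × (4/3)πr³ = 24.84 Å³.
Empty space = 73.03 − 24.84 = 48.2 Å³.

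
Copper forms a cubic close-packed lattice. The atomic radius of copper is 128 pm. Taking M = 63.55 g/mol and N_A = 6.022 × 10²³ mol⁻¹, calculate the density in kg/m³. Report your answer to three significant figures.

In an FCC lattice, atoms touch along the face diagonal, so √2·a = 4r, giving a = 362.0 pm = 3.620 × 10^-8 cm.
With Z = 4, ρ = Z·M/(N_A·a³) = 4 × 63.55 / (6.022 × 10²³ × 4.745 × 10^-23) = 8.895 g/cm³ = 8900 kg/m³.

8900 kg/m³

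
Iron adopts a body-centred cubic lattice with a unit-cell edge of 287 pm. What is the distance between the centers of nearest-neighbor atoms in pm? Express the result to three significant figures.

In a BCC structure, atoms touch along the body diagonal, so √3·a = 4r; the nearest-neighbor distance equals 2r = 0.8660·a.
d = 0.8660 × 287 = 249 pm.

249 pm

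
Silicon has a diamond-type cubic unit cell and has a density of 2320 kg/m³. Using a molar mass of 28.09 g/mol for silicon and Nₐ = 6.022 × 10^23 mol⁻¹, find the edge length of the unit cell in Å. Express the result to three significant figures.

5.44 Å

With Z = 8 atoms per diamond cubic cell, a³ = Z·M/(N_A·ρ) = 8 × 28.09 / (6.022 × 10²³ × 2.320 g/cm³) = 1.608 × 10^-22 cm³.
a = (1.608 × 10^-22)^(1/3) = 5.438 × 10^-8 cm = 5.44 Å.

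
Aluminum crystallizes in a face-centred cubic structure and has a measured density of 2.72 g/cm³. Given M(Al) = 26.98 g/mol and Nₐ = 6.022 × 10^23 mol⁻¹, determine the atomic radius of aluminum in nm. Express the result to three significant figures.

For an FCC cell (Z = 4), a³ = Z·M/(N_A·ρ) = 4 × 26.98 / (6.022 × 10²³ × 2.720) = 6.589 × 10^-23 cm³, so a = 4.039 × 10^-8 cm = 0.4039 nm.
Atoms touch along the face diagonal, so √2·a = 4r, so r = 0.3536 × a = 0.143 nm.

0.143 nm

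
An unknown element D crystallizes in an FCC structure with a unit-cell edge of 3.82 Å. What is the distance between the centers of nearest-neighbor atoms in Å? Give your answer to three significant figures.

In an FCC structure, atoms touch along the face diagonal, so √2·a = 4r; the nearest-neighbor distance equals 2r = 0.7071·a.
d = 0.7071 × 3.82 = 2.70 Å.

2.70 Å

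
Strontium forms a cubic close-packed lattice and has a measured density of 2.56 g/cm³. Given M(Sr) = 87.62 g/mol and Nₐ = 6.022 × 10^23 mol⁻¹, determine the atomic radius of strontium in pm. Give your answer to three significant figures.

216 pm

For an FCC cell (Z = 4), a³ = Z·M/(N_A·ρ) = 4 × 87.62 / (6.022 × 10²³ × 2.560) = 2.273 × 10^-22 cm³, so a = 6.103 × 10^-8 cm = 610.3 pm.
Atoms touch along the face diagonal, so √2·a = 4r, so r = 0.3536 × a = 216 pm.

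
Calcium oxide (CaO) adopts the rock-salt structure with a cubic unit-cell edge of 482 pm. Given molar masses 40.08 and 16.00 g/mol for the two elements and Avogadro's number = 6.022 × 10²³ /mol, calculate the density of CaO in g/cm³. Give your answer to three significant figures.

The rock-salt structure contains Z = 4 formula units per cell; M(CaO) = 40.08 + 16.00 = 56.08 g/mol.
a³ = (4.820 × 10^-8 cm)³ = 1.120 × 10^-22 cm³.
ρ = 4 × 56.08 / (6.022 × 10²³ × 1.120 × 10^-22) = 3.326 g/cm³.

3.33 g/cm³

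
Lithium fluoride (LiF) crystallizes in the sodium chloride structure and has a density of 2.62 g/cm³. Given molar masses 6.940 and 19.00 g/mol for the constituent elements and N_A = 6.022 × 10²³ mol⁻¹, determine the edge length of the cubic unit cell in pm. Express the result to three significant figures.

M(LiF) = 25.94 g/mol; Z = 4 formula units per cell.
a³ = Z·M/(N_A·ρ) = 4 × 25.94 / (6.022 × 10²³ × 2.62) = 6.576 × 10^-23 cm³, so a = 4.036 × 10^-8 cm = 404 pm.

404 pm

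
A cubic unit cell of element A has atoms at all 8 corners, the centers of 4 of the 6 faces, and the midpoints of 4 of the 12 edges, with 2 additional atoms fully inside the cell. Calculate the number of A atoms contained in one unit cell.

6

Corner atoms are shared by 8 cells (1/8 each), face atoms by 2 (1/2 each), edge atoms by 4 (1/4 each), interior atoms are unshared.
Net atoms = 8 × 1/8 + 4 × 1/2 + 4 × 1/4 + 2 = 1 + 2 + 1 + 2 = 6.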